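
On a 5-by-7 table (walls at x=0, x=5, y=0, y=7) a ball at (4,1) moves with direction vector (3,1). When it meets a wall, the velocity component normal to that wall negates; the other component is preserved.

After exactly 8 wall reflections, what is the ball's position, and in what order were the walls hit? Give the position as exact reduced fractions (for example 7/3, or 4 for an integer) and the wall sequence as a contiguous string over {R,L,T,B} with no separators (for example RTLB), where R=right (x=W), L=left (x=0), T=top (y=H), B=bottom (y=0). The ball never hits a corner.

1. t=1/3 → R at (5,4/3); v=(-3,1)
2. t=5/3 → L at (0,3); v=(3,1)
3. t=5/3 → R at (5,14/3); v=(-3,1)
4. t=5/3 → L at (0,19/3); v=(3,1)
5. t=2/3 → T at (2,7); v=(3,-1)
6. t=1 → R at (5,6); v=(-3,-1)
7. t=5/3 → L at (0,13/3); v=(3,-1)
8. t=5/3 → R at (5,8/3); v=(-3,-1)

Final position: (5,8/3)
Wall sequence: RLRLTRLR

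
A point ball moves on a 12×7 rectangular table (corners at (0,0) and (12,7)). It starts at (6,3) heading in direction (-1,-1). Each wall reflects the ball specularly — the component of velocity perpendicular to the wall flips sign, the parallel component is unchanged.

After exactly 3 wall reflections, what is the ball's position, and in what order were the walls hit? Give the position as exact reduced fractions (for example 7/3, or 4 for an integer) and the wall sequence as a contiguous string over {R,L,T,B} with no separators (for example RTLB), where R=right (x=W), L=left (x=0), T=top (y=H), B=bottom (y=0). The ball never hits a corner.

1. t=3 → B at (3,0); v=(-1,1)
2. t=3 → L at (0,3); v=(1,1)
3. t=4 → T at (4,7); v=(1,-1)

Final position: (4,7)
Wall sequence: BLT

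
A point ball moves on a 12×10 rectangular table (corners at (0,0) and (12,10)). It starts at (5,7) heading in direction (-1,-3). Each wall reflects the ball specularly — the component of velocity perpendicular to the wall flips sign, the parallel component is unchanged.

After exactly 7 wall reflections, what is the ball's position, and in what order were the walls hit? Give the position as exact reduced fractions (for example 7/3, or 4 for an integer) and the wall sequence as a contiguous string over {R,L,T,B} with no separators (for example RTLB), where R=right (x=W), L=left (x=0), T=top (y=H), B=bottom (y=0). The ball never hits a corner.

Final position: (12,4)
Wall sequence: BLTBTBR

1. t=7/3 → B at (8/3,0); v=(-1,3)
2. t=8/3 → L at (0,8); v=(1,3)
3. t=2/3 → T at (2/3,10); v=(1,-3)
4. t=10/3 → B at (4,0); v=(1,3)
5. t=10/3 → T at (22/3,10); v=(1,-3)
6. t=10/3 → B at (32/3,0); v=(1,3)
7. t=4/3 → R at (12,4); v=(-1,3)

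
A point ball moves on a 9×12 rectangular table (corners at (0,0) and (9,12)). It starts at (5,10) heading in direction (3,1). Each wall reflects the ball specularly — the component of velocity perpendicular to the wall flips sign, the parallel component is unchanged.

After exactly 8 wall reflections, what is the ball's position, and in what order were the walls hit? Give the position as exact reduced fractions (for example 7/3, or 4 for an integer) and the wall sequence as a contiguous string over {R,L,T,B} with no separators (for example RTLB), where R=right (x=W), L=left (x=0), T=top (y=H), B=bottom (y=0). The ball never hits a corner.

1. t=4/3 → R at (9,34/3); v=(-3,1)
2. t=2/3 → T at (7,12); v=(-3,-1)
3. t=7/3 → L at (0,29/3); v=(3,-1)
4. t=3 → R at (9,20/3); v=(-3,-1)
5. t=3 → L at (0,11/3); v=(3,-1)
6. t=3 → R at (9,2/3); v=(-3,-1)
7. t=2/3 → B at (7,0); v=(-3,1)
8. t=7/3 → L at (0,7/3); v=(3,1)

Final position: (0,7/3)
Wall sequence: RTLRLRBL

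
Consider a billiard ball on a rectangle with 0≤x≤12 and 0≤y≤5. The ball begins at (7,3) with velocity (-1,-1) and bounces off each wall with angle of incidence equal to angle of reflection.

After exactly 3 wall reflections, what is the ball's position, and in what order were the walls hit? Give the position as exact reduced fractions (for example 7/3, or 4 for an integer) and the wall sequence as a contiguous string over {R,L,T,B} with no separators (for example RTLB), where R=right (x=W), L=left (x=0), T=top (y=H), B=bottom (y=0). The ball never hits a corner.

Final position: (1,5)
Wall sequence: BLT

1. t=3 → B at (4,0); v=(-1,1)
2. t=4 → L at (0,4); v=(1,1)
3. t=1 → T at (1,5); v=(1,-1)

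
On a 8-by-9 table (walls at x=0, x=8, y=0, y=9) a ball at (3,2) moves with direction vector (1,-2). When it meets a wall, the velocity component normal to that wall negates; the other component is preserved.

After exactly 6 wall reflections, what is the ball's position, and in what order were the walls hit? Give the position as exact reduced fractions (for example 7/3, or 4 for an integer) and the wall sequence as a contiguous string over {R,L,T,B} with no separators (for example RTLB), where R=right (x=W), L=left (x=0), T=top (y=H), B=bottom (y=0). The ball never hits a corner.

Final position: (3/2,9)
Wall sequence: BRTBLT

1. t=1 → B at (4,0); v=(1,2)
2. t=4 → R at (8,8); v=(-1,2)
3. t=1/2 → T at (15/2,9); v=(-1,-2)
4. t=9/2 → B at (3,0); v=(-1,2)
5. t=3 → L at (0,6); v=(1,2)
6. t=3/2 → T at (3/2,9); v=(1,-2)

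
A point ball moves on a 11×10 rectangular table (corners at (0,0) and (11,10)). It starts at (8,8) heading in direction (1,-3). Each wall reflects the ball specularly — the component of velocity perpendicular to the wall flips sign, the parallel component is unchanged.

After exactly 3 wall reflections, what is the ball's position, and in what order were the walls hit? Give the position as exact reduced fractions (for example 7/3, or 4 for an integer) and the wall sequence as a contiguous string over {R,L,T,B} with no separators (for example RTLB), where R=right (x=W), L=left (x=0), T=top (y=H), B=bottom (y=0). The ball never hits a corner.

1. t=8/3 → B at (32/3,0); v=(1,3)
2. t=1/3 → R at (11,1); v=(-1,3)
3. t=3 → T at (8,10); v=(-1,-3)

Final position: (8,10)
Wall sequence: BRT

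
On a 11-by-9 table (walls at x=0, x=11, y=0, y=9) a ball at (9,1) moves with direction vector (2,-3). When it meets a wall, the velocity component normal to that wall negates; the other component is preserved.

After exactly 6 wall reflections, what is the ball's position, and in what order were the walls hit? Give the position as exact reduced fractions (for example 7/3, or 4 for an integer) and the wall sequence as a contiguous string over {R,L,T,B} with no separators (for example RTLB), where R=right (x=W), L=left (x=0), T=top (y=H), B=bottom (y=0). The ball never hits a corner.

Final position: (17/3,9)
Wall sequence: BRTBLT

1. t=1/3 → B at (29/3,0); v=(2,3)
2. t=2/3 → R at (11,2); v=(-2,3)
3. t=7/3 → T at (19/3,9); v=(-2,-3)
4. t=3 → B at (1/3,0); v=(-2,3)
5. t=1/6 → L at (0,1/2); v=(2,3)
6. t=17/6 → T at (17/3,9); v=(2,-3)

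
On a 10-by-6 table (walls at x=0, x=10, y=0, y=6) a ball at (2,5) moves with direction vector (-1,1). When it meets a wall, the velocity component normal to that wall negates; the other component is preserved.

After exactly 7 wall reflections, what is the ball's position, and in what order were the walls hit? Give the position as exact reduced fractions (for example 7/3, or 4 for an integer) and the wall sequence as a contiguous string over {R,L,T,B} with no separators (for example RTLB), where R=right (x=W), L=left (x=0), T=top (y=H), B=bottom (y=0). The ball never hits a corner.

Final position: (0,3)
Wall sequence: TLBRTBL

1. t=1 → T at (1,6); v=(-1,-1)
2. t=1 → L at (0,5); v=(1,-1)
3. t=5 → B at (5,0); v=(1,1)
4. t=5 → R at (10,5); v=(-1,1)
5. t=1 → T at (9,6); v=(-1,-1)
6. t=6 → B at (3,0); v=(-1,1)
7. t=3 → L at (0,3); v=(1,1)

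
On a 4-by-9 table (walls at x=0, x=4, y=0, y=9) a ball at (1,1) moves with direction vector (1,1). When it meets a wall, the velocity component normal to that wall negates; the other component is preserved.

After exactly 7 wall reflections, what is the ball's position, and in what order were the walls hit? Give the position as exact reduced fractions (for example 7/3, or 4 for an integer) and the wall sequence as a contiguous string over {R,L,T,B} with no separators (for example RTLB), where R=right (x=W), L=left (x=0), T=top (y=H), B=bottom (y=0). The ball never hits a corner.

Final position: (4,2)
Wall sequence: RLTRLBR

1. t=3 → R at (4,4); v=(-1,1)
2. t=4 → L at (0,8); v=(1,1)
3. t=1 → T at (1,9); v=(1,-1)
4. t=3 → R at (4,6); v=(-1,-1)
5. t=4 → L at (0,2); v=(1,-1)
6. t=2 → B at (2,0); v=(1,1)
7. t=2 → R at (4,2); v=(-1,1)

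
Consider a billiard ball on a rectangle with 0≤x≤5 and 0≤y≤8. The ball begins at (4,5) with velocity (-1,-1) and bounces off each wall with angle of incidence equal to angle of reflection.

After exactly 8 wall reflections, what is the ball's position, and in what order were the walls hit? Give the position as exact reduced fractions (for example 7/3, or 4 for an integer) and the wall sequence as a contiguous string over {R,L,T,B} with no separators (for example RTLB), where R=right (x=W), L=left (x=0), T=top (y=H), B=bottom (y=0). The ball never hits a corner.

1. t=4 → L at (0,1); v=(1,-1)
2. t=1 → B at (1,0); v=(1,1)
3. t=4 → R at (5,4); v=(-1,1)
4. t=4 → T at (1,8); v=(-1,-1)
5. t=1 → L at (0,7); v=(1,-1)
6. t=5 → R at (5,2); v=(-1,-1)
7. t=2 → B at (3,0); v=(-1,1)
8. t=3 → L at (0,3); v=(1,1)

Final position: (0,3)
Wall sequence: LBRTLRBL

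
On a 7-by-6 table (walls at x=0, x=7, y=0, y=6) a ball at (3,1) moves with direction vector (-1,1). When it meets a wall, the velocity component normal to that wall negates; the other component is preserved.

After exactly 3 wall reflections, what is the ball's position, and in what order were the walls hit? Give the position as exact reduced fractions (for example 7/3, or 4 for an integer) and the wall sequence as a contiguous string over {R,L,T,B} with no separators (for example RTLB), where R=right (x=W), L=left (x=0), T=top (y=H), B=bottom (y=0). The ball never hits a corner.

Final position: (7,1)
Wall sequence: LTR

1. t=3 → L at (0,4); v=(1,1)
2. t=2 → T at (2,6); v=(1,-1)
3. t=5 → R at (7,1); v=(-1,-1)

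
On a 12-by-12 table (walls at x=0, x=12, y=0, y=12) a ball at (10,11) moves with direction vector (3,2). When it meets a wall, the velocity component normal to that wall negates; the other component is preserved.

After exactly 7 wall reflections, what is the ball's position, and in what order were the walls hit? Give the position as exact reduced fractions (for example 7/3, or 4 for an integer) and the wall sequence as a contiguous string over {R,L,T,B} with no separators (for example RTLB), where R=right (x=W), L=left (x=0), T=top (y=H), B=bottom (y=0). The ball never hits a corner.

1. t=1/2 → T at (23/2,12); v=(3,-2)
2. t=1/6 → R at (12,35/3); v=(-3,-2)
3. t=4 → L at (0,11/3); v=(3,-2)
4. t=11/6 → B at (11/2,0); v=(3,2)
5. t=13/6 → R at (12,13/3); v=(-3,2)
6. t=23/6 → T at (1/2,12); v=(-3,-2)
7. t=1/6 → L at (0,35/3); v=(3,-2)

Final position: (0,35/3)
Wall sequence: TRLBRTL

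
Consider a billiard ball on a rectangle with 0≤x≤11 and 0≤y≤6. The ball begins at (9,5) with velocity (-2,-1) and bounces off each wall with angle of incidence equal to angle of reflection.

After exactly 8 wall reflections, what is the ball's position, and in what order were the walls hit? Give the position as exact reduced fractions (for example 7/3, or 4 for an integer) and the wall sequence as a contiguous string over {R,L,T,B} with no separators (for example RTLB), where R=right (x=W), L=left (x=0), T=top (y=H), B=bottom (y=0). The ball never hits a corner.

1. t=9/2 → L at (0,1/2); v=(2,-1)
2. t=1/2 → B at (1,0); v=(2,1)
3. t=5 → R at (11,5); v=(-2,1)
4. t=1 → T at (9,6); v=(-2,-1)
5. t=9/2 → L at (0,3/2); v=(2,-1)
6. t=3/2 → B at (3,0); v=(2,1)
7. t=4 → R at (11,4); v=(-2,1)
8. t=2 → T at (7,6); v=(-2,-1)

Final position: (7,6)
Wall sequence: LBRTLBRT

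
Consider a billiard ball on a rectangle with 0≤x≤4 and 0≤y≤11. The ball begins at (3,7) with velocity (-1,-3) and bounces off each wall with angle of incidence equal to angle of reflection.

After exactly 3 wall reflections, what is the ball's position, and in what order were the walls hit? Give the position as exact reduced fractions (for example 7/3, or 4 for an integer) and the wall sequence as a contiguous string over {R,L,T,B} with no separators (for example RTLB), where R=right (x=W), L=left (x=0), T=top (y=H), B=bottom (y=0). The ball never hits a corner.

Final position: (3,11)
Wall sequence: BLT

1. t=7/3 → B at (2/3,0); v=(-1,3)
2. t=2/3 → L at (0,2); v=(1,3)
3. t=3 → T at (3,11); v=(1,-3)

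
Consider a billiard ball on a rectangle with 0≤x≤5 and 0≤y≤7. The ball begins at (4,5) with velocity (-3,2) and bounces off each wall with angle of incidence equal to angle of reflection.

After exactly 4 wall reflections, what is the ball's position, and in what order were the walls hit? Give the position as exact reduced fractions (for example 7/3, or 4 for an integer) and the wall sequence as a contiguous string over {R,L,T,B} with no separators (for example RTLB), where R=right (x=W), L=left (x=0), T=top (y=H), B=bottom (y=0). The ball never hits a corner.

Final position: (1/2,0)
Wall sequence: TLRB

1. t=1 → T at (1,7); v=(-3,-2)
2. t=1/3 → L at (0,19/3); v=(3,-2)
3. t=5/3 → R at (5,3); v=(-3,-2)
4. t=3/2 → B at (1/2,0); v=(-3,2)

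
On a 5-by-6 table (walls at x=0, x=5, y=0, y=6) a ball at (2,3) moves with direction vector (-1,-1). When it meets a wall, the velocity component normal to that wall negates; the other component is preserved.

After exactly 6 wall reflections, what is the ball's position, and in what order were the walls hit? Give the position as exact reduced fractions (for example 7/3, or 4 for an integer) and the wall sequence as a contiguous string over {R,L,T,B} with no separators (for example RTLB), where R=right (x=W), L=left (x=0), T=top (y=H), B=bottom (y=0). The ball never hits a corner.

Final position: (3,0)
Wall sequence: LBRTLB

1. t=2 → L at (0,1); v=(1,-1)
2. t=1 → B at (1,0); v=(1,1)
3. t=4 → R at (5,4); v=(-1,1)
4. t=2 → T at (3,6); v=(-1,-1)
5. t=3 → L at (0,3); v=(1,-1)
6. t=3 → B at (3,0); v=(1,1)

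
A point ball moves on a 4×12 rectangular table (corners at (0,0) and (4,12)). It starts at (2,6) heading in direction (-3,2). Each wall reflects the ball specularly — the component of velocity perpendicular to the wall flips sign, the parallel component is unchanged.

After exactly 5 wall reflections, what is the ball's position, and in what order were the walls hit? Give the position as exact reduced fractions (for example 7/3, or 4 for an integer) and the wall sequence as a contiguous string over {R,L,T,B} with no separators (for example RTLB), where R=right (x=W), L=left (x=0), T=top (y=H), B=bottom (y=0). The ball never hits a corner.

Final position: (4,26/3)
Wall sequence: LRTLR

1. t=2/3 → L at (0,22/3); v=(3,2)
2. t=4/3 → R at (4,10); v=(-3,2)
3. t=1 → T at (1,12); v=(-3,-2)
4. t=1/3 → L at (0,34/3); v=(3,-2)
5. t=4/3 → R at (4,26/3); v=(-3,-2)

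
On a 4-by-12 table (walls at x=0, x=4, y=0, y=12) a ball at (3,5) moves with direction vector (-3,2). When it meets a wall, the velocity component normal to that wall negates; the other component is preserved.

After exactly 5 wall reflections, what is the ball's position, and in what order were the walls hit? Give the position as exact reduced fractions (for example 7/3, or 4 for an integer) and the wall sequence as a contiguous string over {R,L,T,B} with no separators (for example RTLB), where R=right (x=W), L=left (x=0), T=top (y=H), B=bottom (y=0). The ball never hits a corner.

Final position: (4,9)
Wall sequence: LRTLR

1. t=1 → L at (0,7); v=(3,2)
2. t=4/3 → R at (4,29/3); v=(-3,2)
3. t=7/6 → T at (1/2,12); v=(-3,-2)
4. t=1/6 → L at (0,35/3); v=(3,-2)
5. t=4/3 → R at (4,9); v=(-3,-2)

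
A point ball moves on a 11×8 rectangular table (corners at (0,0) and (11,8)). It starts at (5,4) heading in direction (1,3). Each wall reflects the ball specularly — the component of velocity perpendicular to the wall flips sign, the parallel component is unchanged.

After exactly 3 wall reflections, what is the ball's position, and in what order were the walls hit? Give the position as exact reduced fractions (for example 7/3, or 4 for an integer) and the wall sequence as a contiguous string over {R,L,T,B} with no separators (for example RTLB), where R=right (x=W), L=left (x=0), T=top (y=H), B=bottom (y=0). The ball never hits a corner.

Final position: (11,6)
Wall sequence: TBR

1. t=4/3 → T at (19/3,8); v=(1,-3)
2. t=8/3 → B at (9,0); v=(1,3)
3. t=2 → R at (11,6); v=(-1,3)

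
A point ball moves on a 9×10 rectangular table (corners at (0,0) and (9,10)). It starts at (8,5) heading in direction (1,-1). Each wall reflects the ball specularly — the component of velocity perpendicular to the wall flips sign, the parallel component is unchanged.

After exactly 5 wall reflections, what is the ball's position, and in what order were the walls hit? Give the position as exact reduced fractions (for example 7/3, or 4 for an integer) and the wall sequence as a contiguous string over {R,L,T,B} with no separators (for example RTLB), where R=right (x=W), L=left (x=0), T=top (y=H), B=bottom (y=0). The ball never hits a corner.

1. t=1 → R at (9,4); v=(-1,-1)
2. t=4 → B at (5,0); v=(-1,1)
3. t=5 → L at (0,5); v=(1,1)
4. t=5 → T at (5,10); v=(1,-1)
5. t=4 → R at (9,6); v=(-1,-1)

Final position: (9,6)
Wall sequence: RBLTR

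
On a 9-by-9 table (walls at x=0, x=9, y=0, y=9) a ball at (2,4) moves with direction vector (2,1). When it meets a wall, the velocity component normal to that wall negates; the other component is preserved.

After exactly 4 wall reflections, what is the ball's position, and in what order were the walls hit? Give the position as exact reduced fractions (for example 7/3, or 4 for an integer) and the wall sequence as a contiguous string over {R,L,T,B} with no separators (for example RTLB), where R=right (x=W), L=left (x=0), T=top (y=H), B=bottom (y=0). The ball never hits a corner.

Final position: (9,3/2)
Wall sequence: RTLR

1. t=7/2 → R at (9,15/2); v=(-2,1)
2. t=3/2 → T at (6,9); v=(-2,-1)
3. t=3 → L at (0,6); v=(2,-1)
4. t=9/2 → R at (9,3/2); v=(-2,-1)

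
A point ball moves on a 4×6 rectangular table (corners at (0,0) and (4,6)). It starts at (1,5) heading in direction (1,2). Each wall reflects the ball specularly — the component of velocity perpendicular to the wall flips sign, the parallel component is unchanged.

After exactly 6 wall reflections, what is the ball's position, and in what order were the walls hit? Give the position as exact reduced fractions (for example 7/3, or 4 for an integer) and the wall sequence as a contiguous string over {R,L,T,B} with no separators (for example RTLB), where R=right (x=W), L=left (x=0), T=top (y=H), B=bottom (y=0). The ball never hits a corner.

Final position: (5/2,0)
Wall sequence: TRBTLB

1. t=1/2 → T at (3/2,6); v=(1,-2)
2. t=5/2 → R at (4,1); v=(-1,-2)
3. t=1/2 → B at (7/2,0); v=(-1,2)
4. t=3 → T at (1/2,6); v=(-1,-2)
5. t=1/2 → L at (0,5); v=(1,-2)
6. t=5/2 → B at (5/2,0); v=(1,2)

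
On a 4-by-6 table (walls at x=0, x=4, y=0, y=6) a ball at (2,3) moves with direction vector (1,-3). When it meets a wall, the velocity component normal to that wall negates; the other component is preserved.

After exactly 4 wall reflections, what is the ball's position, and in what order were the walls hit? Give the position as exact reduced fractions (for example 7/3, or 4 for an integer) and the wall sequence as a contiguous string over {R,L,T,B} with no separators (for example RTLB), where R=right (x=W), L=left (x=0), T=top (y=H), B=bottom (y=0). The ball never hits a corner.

Final position: (1,0)
Wall sequence: BRTB

1. t=1 → B at (3,0); v=(1,3)
2. t=1 → R at (4,3); v=(-1,3)
3. t=1 → T at (3,6); v=(-1,-3)
4. t=2 → B at (1,0); v=(-1,3)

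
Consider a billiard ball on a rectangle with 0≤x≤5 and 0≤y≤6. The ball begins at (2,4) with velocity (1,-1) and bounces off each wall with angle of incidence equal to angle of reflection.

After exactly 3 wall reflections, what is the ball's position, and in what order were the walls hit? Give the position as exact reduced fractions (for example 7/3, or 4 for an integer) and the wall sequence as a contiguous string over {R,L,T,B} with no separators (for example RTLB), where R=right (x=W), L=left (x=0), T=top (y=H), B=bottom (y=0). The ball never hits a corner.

Final position: (0,4)
Wall sequence: RBL

1. t=3 → R at (5,1); v=(-1,-1)
2. t=1 → B at (4,0); v=(-1,1)
3. t=4 → L at (0,4); v=(1,1)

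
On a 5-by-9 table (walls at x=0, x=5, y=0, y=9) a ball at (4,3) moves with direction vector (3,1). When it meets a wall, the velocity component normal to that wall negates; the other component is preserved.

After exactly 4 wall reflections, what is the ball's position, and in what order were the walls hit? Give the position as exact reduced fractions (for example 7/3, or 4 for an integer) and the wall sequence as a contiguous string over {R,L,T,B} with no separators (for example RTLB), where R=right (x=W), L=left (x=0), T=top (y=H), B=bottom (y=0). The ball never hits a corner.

1. t=1/3 → R at (5,10/3); v=(-3,1)
2. t=5/3 → L at (0,5); v=(3,1)
3. t=5/3 → R at (5,20/3); v=(-3,1)
4. t=5/3 → L at (0,25/3); v=(3,1)

Final position: (0,25/3)
Wall sequence: RLRL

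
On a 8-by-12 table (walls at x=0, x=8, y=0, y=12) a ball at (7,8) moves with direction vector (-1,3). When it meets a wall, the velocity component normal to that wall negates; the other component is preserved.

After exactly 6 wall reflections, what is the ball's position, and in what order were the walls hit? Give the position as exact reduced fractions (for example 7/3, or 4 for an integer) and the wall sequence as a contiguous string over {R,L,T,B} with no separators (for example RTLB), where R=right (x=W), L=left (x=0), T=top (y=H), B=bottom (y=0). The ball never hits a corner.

1. t=4/3 → T at (17/3,12); v=(-1,-3)
2. t=4 → B at (5/3,0); v=(-1,3)
3. t=5/3 → L at (0,5); v=(1,3)
4. t=7/3 → T at (7/3,12); v=(1,-3)
5. t=4 → B at (19/3,0); v=(1,3)
6. t=5/3 → R at (8,5); v=(-1,3)

Final position: (8,5)
Wall sequence: TBLTBR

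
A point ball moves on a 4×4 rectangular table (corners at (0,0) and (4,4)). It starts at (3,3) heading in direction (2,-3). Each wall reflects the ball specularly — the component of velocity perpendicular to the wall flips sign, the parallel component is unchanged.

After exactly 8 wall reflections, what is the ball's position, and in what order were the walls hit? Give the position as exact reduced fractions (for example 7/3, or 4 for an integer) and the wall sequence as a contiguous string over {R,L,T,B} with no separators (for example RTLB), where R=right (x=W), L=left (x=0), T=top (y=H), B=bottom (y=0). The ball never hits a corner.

1. t=1/2 → R at (4,3/2); v=(-2,-3)
2. t=1/2 → B at (3,0); v=(-2,3)
3. t=4/3 → T at (1/3,4); v=(-2,-3)
4. t=1/6 → L at (0,7/2); v=(2,-3)
5. t=7/6 → B at (7/3,0); v=(2,3)
6. t=5/6 → R at (4,5/2); v=(-2,3)
7. t=1/2 → T at (3,4); v=(-2,-3)
8. t=4/3 → B at (1/3,0); v=(-2,3)

Final position: (1/3,0)
Wall sequence: RBTLBRTB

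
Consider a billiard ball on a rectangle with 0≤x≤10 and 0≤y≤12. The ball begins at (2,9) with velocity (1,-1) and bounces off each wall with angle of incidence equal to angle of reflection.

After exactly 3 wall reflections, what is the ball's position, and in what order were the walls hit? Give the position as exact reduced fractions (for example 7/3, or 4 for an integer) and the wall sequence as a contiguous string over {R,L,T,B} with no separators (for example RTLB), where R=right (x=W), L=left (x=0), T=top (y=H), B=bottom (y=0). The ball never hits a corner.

1. t=8 → R at (10,1); v=(-1,-1)
2. t=1 → B at (9,0); v=(-1,1)
3. t=9 → L at (0,9); v=(1,1)

Final position: (0,9)
Wall sequence: RBL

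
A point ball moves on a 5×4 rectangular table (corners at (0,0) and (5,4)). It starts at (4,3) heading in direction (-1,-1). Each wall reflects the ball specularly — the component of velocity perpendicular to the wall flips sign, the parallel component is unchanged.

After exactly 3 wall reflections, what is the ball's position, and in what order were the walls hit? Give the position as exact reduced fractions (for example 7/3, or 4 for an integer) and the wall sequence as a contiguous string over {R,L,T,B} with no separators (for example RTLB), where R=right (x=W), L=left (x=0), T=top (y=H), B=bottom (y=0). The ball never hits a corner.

1. t=3 → B at (1,0); v=(-1,1)
2. t=1 → L at (0,1); v=(1,1)
3. t=3 → T at (3,4); v=(1,-1)

Final position: (3,4)
Wall sequence: BLT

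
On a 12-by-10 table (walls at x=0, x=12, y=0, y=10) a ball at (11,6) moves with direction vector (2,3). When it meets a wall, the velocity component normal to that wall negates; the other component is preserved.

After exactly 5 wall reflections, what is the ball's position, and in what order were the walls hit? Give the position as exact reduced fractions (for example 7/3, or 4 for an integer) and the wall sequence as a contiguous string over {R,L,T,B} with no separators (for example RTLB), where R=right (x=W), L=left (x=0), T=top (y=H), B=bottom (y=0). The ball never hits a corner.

Final position: (3,10)
Wall sequence: RTBLT

1. t=1/2 → R at (12,15/2); v=(-2,3)
2. t=5/6 → T at (31/3,10); v=(-2,-3)
3. t=10/3 → B at (11/3,0); v=(-2,3)
4. t=11/6 → L at (0,11/2); v=(2,3)
5. t=3/2 → T at (3,10); v=(2,-3)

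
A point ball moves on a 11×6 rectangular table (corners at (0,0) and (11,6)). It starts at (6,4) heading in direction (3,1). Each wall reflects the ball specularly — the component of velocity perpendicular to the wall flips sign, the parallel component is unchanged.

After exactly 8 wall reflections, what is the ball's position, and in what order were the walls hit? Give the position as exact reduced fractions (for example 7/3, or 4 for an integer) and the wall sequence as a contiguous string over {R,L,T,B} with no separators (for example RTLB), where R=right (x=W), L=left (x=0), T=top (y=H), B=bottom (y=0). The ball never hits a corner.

Final position: (11,11/3)
Wall sequence: RTLBRLTR

1. t=5/3 → R at (11,17/3); v=(-3,1)
2. t=1/3 → T at (10,6); v=(-3,-1)
3. t=10/3 → L at (0,8/3); v=(3,-1)
4. t=8/3 → B at (8,0); v=(3,1)
5. t=1 → R at (11,1); v=(-3,1)
6. t=11/3 → L at (0,14/3); v=(3,1)
7. t=4/3 → T at (4,6); v=(3,-1)
8. t=7/3 → R at (11,11/3); v=(-3,-1)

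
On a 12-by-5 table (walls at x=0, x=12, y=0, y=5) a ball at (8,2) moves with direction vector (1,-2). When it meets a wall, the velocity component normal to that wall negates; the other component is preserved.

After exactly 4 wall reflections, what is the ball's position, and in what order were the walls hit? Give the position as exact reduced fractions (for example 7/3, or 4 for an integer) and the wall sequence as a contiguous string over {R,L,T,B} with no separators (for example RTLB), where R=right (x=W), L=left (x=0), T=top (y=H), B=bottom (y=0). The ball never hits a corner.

Final position: (10,0)
Wall sequence: BTRB

1. t=1 → B at (9,0); v=(1,2)
2. t=5/2 → T at (23/2,5); v=(1,-2)
3. t=1/2 → R at (12,4); v=(-1,-2)
4. t=2 → B at (10,0); v=(-1,2)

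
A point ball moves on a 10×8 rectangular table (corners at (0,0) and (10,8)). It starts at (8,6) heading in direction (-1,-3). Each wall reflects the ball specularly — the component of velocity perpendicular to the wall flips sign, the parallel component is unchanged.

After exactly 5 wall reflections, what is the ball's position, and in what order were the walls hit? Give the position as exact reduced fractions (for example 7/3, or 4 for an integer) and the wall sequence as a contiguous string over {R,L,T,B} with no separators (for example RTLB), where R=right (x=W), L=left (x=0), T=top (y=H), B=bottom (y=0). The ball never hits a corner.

1. t=2 → B at (6,0); v=(-1,3)
2. t=8/3 → T at (10/3,8); v=(-1,-3)
3. t=8/3 → B at (2/3,0); v=(-1,3)
4. t=2/3 → L at (0,2); v=(1,3)
5. t=2 → T at (2,8); v=(1,-3)

Final position: (2,8)
Wall sequence: BTBLT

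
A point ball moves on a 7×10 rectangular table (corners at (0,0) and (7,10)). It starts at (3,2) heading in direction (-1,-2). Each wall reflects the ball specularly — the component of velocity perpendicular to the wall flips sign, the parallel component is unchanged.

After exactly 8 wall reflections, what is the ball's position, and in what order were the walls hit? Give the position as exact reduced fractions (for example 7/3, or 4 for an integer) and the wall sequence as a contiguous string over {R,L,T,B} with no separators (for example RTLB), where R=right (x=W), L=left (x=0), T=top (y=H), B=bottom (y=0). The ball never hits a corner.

Final position: (4,0)
Wall sequence: BLTRBTLB

1. t=1 → B at (2,0); v=(-1,2)
2. t=2 → L at (0,4); v=(1,2)
3. t=3 → T at (3,10); v=(1,-2)
4. t=4 → R at (7,2); v=(-1,-2)
5. t=1 → B at (6,0); v=(-1,2)
6. t=5 → T at (1,10); v=(-1,-2)
7. t=1 → L at (0,8); v=(1,-2)
8. t=4 → B at (4,0); v=(1,2)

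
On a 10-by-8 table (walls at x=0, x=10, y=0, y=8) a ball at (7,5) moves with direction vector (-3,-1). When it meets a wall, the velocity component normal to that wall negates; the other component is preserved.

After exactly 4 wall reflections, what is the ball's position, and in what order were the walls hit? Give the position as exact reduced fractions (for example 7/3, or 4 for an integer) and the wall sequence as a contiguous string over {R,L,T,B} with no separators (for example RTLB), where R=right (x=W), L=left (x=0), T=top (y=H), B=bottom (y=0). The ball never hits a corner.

Final position: (0,4)
Wall sequence: LBRL

1. t=7/3 → L at (0,8/3); v=(3,-1)
2. t=8/3 → B at (8,0); v=(3,1)
3. t=2/3 → R at (10,2/3); v=(-3,1)
4. t=10/3 → L at (0,4); v=(3,1)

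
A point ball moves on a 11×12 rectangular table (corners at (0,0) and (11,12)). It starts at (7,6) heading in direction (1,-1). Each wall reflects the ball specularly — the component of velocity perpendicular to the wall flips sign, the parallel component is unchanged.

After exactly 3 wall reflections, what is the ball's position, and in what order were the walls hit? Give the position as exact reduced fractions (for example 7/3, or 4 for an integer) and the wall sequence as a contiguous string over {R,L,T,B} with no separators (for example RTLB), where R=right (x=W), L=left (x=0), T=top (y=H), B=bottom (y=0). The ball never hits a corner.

1. t=4 → R at (11,2); v=(-1,-1)
2. t=2 → B at (9,0); v=(-1,1)
3. t=9 → L at (0,9); v=(1,1)

Final position: (0,9)
Wall sequence: RBL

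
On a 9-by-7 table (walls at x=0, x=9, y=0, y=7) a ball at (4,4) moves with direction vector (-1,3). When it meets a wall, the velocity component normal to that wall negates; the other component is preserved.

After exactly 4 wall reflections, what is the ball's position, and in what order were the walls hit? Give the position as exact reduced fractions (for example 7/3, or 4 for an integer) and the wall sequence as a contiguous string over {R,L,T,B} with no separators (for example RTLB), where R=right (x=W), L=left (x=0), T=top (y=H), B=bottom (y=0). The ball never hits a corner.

1. t=1 → T at (3,7); v=(-1,-3)
2. t=7/3 → B at (2/3,0); v=(-1,3)
3. t=2/3 → L at (0,2); v=(1,3)
4. t=5/3 → T at (5/3,7); v=(1,-3)

Final position: (5/3,7)
Wall sequence: TBLT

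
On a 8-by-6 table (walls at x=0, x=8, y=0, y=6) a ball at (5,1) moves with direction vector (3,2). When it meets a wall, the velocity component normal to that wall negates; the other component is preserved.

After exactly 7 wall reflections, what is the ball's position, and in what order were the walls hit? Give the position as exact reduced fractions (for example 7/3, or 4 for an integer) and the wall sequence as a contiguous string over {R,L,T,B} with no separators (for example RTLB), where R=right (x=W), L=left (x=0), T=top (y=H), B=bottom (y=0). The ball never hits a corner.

1. t=1 → R at (8,3); v=(-3,2)
2. t=3/2 → T at (7/2,6); v=(-3,-2)
3. t=7/6 → L at (0,11/3); v=(3,-2)
4. t=11/6 → B at (11/2,0); v=(3,2)
5. t=5/6 → R at (8,5/3); v=(-3,2)
6. t=13/6 → T at (3/2,6); v=(-3,-2)
7. t=1/2 → L at (0,5); v=(3,-2)

Final position: (0,5)
Wall sequence: RTLBRTL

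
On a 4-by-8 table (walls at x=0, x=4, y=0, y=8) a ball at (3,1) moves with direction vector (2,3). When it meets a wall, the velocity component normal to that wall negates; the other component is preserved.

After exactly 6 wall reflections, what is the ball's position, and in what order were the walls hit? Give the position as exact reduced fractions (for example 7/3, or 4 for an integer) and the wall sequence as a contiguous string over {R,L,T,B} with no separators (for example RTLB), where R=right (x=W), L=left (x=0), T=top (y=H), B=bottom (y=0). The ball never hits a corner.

Final position: (0,9/2)
Wall sequence: RTLRBL

1. t=1/2 → R at (4,5/2); v=(-2,3)
2. t=11/6 → T at (1/3,8); v=(-2,-3)
3. t=1/6 → L at (0,15/2); v=(2,-3)
4. t=2 → R at (4,3/2); v=(-2,-3)
5. t=1/2 → B at (3,0); v=(-2,3)
6. t=3/2 → L at (0,9/2); v=(2,3)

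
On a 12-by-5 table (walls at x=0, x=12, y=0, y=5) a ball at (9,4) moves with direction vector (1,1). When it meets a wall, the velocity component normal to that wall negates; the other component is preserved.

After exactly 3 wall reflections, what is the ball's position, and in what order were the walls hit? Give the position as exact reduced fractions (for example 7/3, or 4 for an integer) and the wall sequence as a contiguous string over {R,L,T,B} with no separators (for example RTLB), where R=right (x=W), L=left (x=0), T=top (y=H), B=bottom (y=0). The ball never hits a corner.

1. t=1 → T at (10,5); v=(1,-1)
2. t=2 → R at (12,3); v=(-1,-1)
3. t=3 → B at (9,0); v=(-1,1)

Final position: (9,0)
Wall sequence: TRB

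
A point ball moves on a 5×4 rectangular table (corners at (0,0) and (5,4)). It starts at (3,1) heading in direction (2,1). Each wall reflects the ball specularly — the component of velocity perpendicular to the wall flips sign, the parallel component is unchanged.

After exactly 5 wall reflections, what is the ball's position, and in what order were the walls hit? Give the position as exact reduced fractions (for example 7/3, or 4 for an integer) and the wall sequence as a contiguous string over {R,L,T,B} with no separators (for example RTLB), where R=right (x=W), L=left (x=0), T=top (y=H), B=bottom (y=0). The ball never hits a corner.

Final position: (3,0)
Wall sequence: RTLRB

1. t=1 → R at (5,2); v=(-2,1)
2. t=2 → T at (1,4); v=(-2,-1)
3. t=1/2 → L at (0,7/2); v=(2,-1)
4. t=5/2 → R at (5,1); v=(-2,-1)
5. t=1 → B at (3,0); v=(-2,1)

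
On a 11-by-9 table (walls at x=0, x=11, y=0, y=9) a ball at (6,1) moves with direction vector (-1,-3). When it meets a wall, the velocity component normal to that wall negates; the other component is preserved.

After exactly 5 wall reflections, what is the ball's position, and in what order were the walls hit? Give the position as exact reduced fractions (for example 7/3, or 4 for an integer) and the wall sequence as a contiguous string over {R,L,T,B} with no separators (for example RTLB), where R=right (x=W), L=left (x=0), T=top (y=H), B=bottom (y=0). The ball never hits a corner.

Final position: (10/3,9)
Wall sequence: BTLBT

1. t=1/3 → B at (17/3,0); v=(-1,3)
2. t=3 → T at (8/3,9); v=(-1,-3)
3. t=8/3 → L at (0,1); v=(1,-3)
4. t=1/3 → B at (1/3,0); v=(1,3)
5. t=3 → T at (10/3,9); v=(1,-3)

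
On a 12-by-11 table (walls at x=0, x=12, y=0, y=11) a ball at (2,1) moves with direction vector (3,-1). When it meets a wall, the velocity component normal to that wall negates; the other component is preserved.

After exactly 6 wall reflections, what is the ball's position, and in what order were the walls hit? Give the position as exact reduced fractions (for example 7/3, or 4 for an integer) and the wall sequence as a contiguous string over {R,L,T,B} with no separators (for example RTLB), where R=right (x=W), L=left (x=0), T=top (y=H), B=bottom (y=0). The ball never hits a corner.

1. t=1 → B at (5,0); v=(3,1)
2. t=7/3 → R at (12,7/3); v=(-3,1)
3. t=4 → L at (0,19/3); v=(3,1)
4. t=4 → R at (12,31/3); v=(-3,1)
5. t=2/3 → T at (10,11); v=(-3,-1)
6. t=10/3 → L at (0,23/3); v=(3,-1)

Final position: (0,23/3)
Wall sequence: BRLRTL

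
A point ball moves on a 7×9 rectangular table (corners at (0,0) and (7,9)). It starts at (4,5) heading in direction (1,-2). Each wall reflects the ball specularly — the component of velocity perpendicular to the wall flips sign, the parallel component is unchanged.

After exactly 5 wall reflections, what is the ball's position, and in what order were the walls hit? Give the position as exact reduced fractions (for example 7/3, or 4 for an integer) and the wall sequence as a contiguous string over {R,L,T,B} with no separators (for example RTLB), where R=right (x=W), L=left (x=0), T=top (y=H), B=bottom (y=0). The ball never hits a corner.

Final position: (3/2,0)
Wall sequence: BRTLB

1. t=5/2 → B at (13/2,0); v=(1,2)
2. t=1/2 → R at (7,1); v=(-1,2)
3. t=4 → T at (3,9); v=(-1,-2)
4. t=3 → L at (0,3); v=(1,-2)
5. t=3/2 → B at (3/2,0); v=(1,2)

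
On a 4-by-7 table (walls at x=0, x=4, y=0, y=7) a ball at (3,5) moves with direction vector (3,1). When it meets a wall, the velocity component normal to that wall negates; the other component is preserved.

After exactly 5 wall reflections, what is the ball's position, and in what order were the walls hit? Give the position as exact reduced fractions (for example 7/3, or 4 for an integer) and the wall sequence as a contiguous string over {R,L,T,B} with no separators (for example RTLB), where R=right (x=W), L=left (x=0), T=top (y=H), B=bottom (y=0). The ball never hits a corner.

1. t=1/3 → R at (4,16/3); v=(-3,1)
2. t=4/3 → L at (0,20/3); v=(3,1)
3. t=1/3 → T at (1,7); v=(3,-1)
4. t=1 → R at (4,6); v=(-3,-1)
5. t=4/3 → L at (0,14/3); v=(3,-1)

Final position: (0,14/3)
Wall sequence: RLTRL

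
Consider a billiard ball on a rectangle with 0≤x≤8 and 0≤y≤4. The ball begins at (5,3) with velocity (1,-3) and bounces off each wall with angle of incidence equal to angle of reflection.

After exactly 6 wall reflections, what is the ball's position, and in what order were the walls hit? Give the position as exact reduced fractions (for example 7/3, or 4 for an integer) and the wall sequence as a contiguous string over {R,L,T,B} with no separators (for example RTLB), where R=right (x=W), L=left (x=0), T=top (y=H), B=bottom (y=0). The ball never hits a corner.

1. t=1 → B at (6,0); v=(1,3)
2. t=4/3 → T at (22/3,4); v=(1,-3)
3. t=2/3 → R at (8,2); v=(-1,-3)
4. t=2/3 → B at (22/3,0); v=(-1,3)
5. t=4/3 → T at (6,4); v=(-1,-3)
6. t=4/3 → B at (14/3,0); v=(-1,3)

Final position: (14/3,0)
Wall sequence: BTRBTB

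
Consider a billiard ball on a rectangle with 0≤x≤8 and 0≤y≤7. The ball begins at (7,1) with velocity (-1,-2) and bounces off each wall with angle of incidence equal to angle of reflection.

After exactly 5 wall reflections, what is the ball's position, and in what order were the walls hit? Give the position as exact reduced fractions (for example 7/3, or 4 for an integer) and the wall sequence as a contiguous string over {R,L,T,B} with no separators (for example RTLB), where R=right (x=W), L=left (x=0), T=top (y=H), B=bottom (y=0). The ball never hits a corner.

1. t=1/2 → B at (13/2,0); v=(-1,2)
2. t=7/2 → T at (3,7); v=(-1,-2)
3. t=3 → L at (0,1); v=(1,-2)
4. t=1/2 → B at (1/2,0); v=(1,2)
5. t=7/2 → T at (4,7); v=(1,-2)

Final position: (4,7)
Wall sequence: BTLBT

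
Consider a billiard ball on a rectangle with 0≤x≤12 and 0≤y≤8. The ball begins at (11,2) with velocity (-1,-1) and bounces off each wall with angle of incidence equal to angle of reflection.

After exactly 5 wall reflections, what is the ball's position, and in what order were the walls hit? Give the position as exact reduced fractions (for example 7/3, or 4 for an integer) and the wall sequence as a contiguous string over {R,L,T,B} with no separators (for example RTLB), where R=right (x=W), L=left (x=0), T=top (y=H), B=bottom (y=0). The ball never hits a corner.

1. t=2 → B at (9,0); v=(-1,1)
2. t=8 → T at (1,8); v=(-1,-1)
3. t=1 → L at (0,7); v=(1,-1)
4. t=7 → B at (7,0); v=(1,1)
5. t=5 → R at (12,5); v=(-1,1)

Final position: (12,5)
Wall sequence: BTLBR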